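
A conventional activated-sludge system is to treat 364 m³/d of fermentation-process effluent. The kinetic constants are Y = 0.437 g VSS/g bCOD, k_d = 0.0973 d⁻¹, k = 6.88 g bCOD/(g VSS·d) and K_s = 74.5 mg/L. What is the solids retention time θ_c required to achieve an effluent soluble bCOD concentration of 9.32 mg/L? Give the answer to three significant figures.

Specific growth rate at S = 9.32 mg/L: μ = YkS/(K_s+S) = 0.437·6.88·9.32/(74.5+9.32) = 0.3343 d⁻¹.
θ_c = 1/(μ − k_d) = 1/(0.3343 − 0.0973) = 1/0.2370 = 4.219 d.

θ_c ≈ 4.22 d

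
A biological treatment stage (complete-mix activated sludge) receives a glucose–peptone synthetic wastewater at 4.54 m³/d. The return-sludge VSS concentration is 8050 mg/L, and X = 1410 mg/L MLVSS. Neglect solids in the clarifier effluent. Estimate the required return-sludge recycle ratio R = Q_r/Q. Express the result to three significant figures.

R = Q_r/Q = X/(X_r − X) = 1410 / (8050 − 1410) = 0.2123.

R ≈ 0.212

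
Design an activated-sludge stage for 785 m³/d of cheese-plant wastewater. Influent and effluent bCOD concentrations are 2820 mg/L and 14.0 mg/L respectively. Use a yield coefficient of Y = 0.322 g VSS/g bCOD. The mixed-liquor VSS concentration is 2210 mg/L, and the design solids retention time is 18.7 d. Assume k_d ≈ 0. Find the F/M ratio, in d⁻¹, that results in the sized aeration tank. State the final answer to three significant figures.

With k_d = 0 the design equation reduces to V = Y Q (S₀−S) θ_c / X = 0.322 × 785 × (2820 − 14.0) × 18.7 / 2210 = 6002 m³.
F/M = Q·S₀ / (V·X) = 785 × 2820 / (6002 × 2210) = 0.1669 g bCOD·(g VSS·d)⁻¹.

F/M ≈ 0.167 d⁻¹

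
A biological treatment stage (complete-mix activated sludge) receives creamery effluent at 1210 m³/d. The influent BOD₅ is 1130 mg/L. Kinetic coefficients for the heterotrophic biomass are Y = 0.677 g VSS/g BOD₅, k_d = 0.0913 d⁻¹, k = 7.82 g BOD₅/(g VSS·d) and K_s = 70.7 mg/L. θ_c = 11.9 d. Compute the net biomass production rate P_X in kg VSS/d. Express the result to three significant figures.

P_X ≈ 443 kg VSS/d

For a completely mixed reactor with recycle the Lawrence–McCarty relation gives S = K_s·(1 + k_d·θ_c) / [θ_c·(Y·k − k_d) − 1] = 70.7 × (1 + 0.0913 × 11.9) / [11.9 × (0.677 × 7.82 − 0.0913) − 1] = 147.5 / 60.91 = 2.422 mg/L.
Y_obs = Y / (1 + k_d θ_c) = 0.677 / (1 + 0.0913 × 11.9) = 0.677 / 2.086 = 0.3245.
Mass of BOD₅ removed per day: Q(S₀ − S) = 1210 × 1128 g/m³ = 1364 kg/d.
Biomass produced: P_X = Y_obs·Q·ΔS = 0.3245 × 1364 ≈ 442.7 kg VSS/d.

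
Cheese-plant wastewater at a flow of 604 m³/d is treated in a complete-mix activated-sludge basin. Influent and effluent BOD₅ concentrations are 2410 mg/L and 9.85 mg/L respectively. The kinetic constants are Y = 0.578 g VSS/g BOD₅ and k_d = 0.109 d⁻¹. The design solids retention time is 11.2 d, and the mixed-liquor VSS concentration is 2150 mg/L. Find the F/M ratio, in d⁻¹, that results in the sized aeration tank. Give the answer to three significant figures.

F/M ≈ 0.344 d⁻¹

From the SRT design equation V = Y Q (S₀−S) θ_c / [X (1 + k_d θ_c)] = 0.578 × 604 × (2410 − 9.85) × 11.2 / [2150 × (1 + 0.109 × 11.2)] = 9.38×10^6 / 4775 = 1966 m³.
Food-to-microorganism ratio F/M = Q S₀ / (V X) = 604 × 2410 / (1966 × 2150) = 0.3445 d⁻¹.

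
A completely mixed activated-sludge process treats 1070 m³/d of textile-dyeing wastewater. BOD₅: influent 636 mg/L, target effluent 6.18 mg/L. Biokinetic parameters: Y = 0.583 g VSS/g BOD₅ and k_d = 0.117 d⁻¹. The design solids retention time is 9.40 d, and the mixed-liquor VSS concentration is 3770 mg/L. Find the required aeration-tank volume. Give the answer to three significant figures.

Rearranging the biomass balance for a CMAS with decay, V = Y·Q·ΔS·θ_c / [X·(1+k_d θ_c)] = 0.583 × 1070 × (636 − 6.18) × 9.40 / [3770 × (1 + 0.117 × 9.40)] = 3.69×10^6 / 7916 = 466.5 m³.

V ≈ 467 m³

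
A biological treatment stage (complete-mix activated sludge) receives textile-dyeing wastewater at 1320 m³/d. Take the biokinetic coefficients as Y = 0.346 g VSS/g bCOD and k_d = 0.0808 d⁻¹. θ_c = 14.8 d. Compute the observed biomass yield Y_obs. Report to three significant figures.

Observed yield with endogenous decay: Y_obs = Y / (1 + k_d·θ_c) = 0.346 / (1 + 0.0808 × 14.8) = 0.346 / 2.196 = 0.1576 g VSS/g bCOD.

Y_obs ≈ 0.158 g VSS/g bCOD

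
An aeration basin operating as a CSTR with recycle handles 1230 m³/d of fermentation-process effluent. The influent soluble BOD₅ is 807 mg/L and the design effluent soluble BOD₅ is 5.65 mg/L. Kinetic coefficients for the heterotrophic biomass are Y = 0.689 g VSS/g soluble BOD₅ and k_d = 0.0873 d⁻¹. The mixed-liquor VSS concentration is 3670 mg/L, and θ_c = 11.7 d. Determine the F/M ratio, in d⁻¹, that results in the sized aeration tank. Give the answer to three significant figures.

Steady-state biomass mass balance: V·X·(1 + k_d·θ_c) = Y·Q·(S₀ − S)·θ_c, so V = 0.689 × 1230 × (807 − 5.65) × 11.7 / [3670 × (1 + 0.0873 × 11.7)] = 7.95×10^6 / 7419 = 1071 m³.
F/M = applied load / biomass = Q·S₀/(V·X) = 1230 × 807 / (1071 × 3670) = 0.2525 d⁻¹.

F/M ≈ 0.253 d⁻¹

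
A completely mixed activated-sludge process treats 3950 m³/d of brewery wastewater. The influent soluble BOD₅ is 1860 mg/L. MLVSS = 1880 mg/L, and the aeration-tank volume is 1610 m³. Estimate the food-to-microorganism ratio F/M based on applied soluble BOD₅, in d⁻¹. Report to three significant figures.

F/M = Q·S₀ / (V·X) = 3950 × 1860 / (1610 × 1880) = 2.427 g soluble BOD₅·(g VSS·d)⁻¹.

F/M ≈ 2.43 d⁻¹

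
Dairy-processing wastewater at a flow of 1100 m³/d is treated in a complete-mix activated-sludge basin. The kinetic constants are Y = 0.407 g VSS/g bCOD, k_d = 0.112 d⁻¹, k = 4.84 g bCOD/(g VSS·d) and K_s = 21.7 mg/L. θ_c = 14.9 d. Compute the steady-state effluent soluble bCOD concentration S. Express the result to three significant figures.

S ≈ 2.17 mg/L

From the Monod/SRT balance for a CMAS, S = K_s·(1+k_d θ_c)/[θ_c·(Y k − k_d) − 1] = 21.7 × (1 + 0.112 × 14.9) / [14.9 × (0.407 × 4.84 − 0.112) − 1] = 57.91 / 26.68 = 2.170 mg/L.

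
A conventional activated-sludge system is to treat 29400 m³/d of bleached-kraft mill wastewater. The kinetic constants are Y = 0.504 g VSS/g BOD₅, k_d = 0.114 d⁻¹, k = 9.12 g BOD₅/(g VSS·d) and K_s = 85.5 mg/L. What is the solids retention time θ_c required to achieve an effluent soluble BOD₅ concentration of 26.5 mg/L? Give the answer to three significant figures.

At the target effluent, Y k S/(K_s+S) = 0.504×9.12×26.5/112.0 = 1.088 d⁻¹.
Then 1/θ_c = μ − k_d = 1.088 − 0.114 = 0.9736 d⁻¹, giving θ_c = 1.027 d.

θ_c ≈ 1.03 d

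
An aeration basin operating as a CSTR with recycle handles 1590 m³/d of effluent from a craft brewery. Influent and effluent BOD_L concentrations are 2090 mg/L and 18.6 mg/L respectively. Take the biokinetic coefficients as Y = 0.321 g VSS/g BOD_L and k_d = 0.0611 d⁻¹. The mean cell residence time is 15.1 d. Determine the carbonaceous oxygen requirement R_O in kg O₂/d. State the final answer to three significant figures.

R_O ≈ 2510 kg O₂/d

Correct the yield for decay: Y_obs = Y/(1 + k_d θ_c) = 0.321 / (1 + 0.0611 × 15.1) = 0.321 / 1.923 = 0.1670.
ΔS = 2090 − 18.6 = 2071 mg/L, so the substrate removal rate is 1590 × 2071/1000 = 3294 kg BOD_L/d.
P_X = Y_obs·Q·(S₀ − S) = 0.1670 × 3294 = 549.9 kg VSS/d.
R_O = Q·(S₀ − S) − 1.42·P_X = 3294 − 1.42 × 549.9 = 2513 kg O₂/d.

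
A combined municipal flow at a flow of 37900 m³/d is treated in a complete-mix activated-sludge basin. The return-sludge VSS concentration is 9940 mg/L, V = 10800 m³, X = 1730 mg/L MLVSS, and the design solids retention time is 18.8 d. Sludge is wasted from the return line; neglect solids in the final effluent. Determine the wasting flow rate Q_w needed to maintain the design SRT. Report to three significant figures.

Wasting from the return line (neglecting effluent solids): Q_w = V·X / (θ_c·X_r) = 10800 × 1730 / (18.8 × 9940) = 99.98 m³/d.

Q_w ≈ 100.0 m³/d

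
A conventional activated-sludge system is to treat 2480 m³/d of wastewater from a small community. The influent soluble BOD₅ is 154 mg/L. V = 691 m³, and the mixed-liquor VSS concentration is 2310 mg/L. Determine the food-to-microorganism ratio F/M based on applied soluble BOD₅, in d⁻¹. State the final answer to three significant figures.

F/M = Q·S₀ / (V·X) = 2480 × 154 / (691.0 × 2310) = 0.2393 g soluble BOD₅·(g VSS·d)⁻¹.

F/M ≈ 0.239 d⁻¹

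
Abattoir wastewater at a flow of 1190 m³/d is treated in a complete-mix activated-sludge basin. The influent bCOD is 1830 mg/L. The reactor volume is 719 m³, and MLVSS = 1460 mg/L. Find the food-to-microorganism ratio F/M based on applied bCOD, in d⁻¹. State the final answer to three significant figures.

F/M ≈ 2.07 d⁻¹

F/M = applied load / biomass = Q·S₀/(V·X) = 1190 × 1830 / (719.0 × 1460) = 2.075 d⁻¹.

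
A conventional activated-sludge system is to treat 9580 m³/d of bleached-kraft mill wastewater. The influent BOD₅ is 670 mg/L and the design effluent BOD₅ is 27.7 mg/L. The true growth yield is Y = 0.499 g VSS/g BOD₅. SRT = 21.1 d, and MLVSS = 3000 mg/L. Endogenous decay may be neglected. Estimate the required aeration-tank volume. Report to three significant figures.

V ≈ 21600 m³

V·X = Y·Q·ΔS·θ_c gives V = 0.499 × 9580 × (670 − 27.7) × 21.1 / 3000 = 21596 m³.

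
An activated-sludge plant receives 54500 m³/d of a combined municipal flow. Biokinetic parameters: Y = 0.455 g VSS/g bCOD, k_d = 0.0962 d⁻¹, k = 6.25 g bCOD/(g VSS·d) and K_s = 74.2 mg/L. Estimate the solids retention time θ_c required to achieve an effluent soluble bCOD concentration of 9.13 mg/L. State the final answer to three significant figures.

θ_c ≈ 4.64 d

Specific growth rate at S = 9.13 mg/L: μ = YkS/(K_s+S) = 0.455·6.25·9.13/(74.2+9.13) = 0.3116 d⁻¹.
Then 1/θ_c = μ − k_d = 0.3116 − 0.0962 = 0.2154 d⁻¹, giving θ_c = 4.643 d.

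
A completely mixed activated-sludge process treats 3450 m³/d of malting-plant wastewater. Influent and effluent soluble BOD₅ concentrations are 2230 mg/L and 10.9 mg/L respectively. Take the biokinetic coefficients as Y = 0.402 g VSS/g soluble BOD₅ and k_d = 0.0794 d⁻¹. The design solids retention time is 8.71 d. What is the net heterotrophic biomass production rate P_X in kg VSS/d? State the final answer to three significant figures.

P_X ≈ 1820 kg VSS/d

Y_obs = Y / (1 + k_d θ_c) = 0.402 / (1 + 0.0794 × 8.71) = 0.402 / 1.692 = 0.2376.
Substrate removed = Q·(S₀ − S) = 3450 m³/d × (2230 − 10.9) g/m³ = 7.66×10^6 g/d = 7656 kg/d.
P_X = Y_obs · Q(S₀ − S) = 0.2376 × 7656 = 1819 kg VSS/d.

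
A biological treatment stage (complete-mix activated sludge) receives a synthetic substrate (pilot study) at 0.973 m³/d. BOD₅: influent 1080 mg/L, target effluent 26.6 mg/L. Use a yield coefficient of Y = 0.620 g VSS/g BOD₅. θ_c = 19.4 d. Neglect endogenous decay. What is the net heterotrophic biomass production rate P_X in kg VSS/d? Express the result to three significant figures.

Since k_d ≈ 0, Y_obs = Y = 0.620 g VSS/g BOD₅.
ΔS = 1080 − 26.6 = 1053 mg/L, so the substrate removal rate is 0.973 × 1053/1000 = 1.025 kg BOD₅/d.
P_X = Y_obs · Q(S₀ − S) = 0.6200 × 1.025 = 0.6355 kg VSS/d.

P_X ≈ 0.635 kg VSS/d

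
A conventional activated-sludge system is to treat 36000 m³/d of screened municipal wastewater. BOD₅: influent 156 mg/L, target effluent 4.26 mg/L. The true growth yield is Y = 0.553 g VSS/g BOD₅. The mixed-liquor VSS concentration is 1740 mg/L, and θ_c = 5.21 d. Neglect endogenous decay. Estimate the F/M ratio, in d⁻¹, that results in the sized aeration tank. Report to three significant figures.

Biomass mass balance (decay neglected): V·X = Y·Q·(S₀ − S)·θ_c, so V = 0.553 × 36000 × (156 − 4.26) × 5.21 / 1740 = 9045 m³.
F/M = applied load / biomass = Q·S₀/(V·X) = 36000 × 156 / (9045 × 1740) = 0.3568 d⁻¹.

F/M ≈ 0.357 d⁻¹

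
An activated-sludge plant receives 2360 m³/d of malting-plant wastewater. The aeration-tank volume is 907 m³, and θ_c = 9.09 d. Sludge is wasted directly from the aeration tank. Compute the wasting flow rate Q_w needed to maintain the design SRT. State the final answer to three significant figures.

Q_w ≈ 99.8 m³/d

Wasting from the aeration tank: Q_w = V / θ_c = 907.0 / 9.09 = 99.78 m³/d.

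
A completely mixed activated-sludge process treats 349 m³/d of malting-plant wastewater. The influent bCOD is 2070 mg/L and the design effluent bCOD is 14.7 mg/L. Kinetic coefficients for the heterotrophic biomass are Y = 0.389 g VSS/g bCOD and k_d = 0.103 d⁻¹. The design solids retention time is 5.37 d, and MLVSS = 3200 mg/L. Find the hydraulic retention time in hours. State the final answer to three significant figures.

Rearranging the biomass balance for a CMAS with decay, V = Y·Q·ΔS·θ_c / [X·(1+k_d θ_c)] = 0.389 × 349 × (2070 − 14.7) × 5.37 / [3200 × (1 + 0.103 × 5.37)] = 1.5×10^6 / 4970 = 301.5 m³.
τ = V/Q = 301.5/349 = 0.8639 d, or 20.73 h.

τ ≈ 20.7 h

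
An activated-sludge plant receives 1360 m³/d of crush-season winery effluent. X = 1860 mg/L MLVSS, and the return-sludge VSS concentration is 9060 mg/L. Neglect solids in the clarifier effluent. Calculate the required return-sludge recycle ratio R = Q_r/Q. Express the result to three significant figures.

R ≈ 0.258

R = Q_r/Q = X/(X_r − X) = 1860 / (9060 − 1860) = 0.2583.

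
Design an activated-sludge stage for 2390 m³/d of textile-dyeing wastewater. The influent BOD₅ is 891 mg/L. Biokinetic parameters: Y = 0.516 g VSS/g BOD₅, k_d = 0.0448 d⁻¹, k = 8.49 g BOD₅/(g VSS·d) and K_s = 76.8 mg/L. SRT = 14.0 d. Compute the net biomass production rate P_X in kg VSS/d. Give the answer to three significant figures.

From the Monod/SRT balance for a CMAS, S = K_s·(1+k_d θ_c)/[θ_c·(Y k − k_d) − 1] = 76.8 × (1 + 0.0448 × 14.0) / [14.0 × (0.516 × 8.49 − 0.0448) − 1] = 125.0 / 59.70 = 2.093 mg/L.
Observed yield with endogenous decay: Y_obs = Y / (1 + k_d·θ_c) = 0.516 / (1 + 0.0448 × 14.0) = 0.516 / 1.627 = 0.3171 g VSS/g BOD₅.
Q·(S₀ − S) = 2390 × (891 − 2.09) × 10⁻³ = 2124 kg/d removed.
P_X = Y_obs · Q(S₀ − S) = 0.3171 × 2124 = 673.7 kg VSS/d.

P_X ≈ 674 kg VSS/d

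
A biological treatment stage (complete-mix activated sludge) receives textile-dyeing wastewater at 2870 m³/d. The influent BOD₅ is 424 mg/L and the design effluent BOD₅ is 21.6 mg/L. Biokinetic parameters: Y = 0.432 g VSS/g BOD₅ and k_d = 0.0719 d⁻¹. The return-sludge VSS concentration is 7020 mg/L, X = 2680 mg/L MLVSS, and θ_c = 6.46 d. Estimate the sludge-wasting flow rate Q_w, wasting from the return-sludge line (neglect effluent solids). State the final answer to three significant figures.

Rearranging the biomass balance for a CMAS with decay, V = Y·Q·ΔS·θ_c / [X·(1+k_d θ_c)] = 0.432 × 2870 × (424 − 21.6) × 6.46 / [2680 × (1 + 0.0719 × 6.46)] = 3.22×10^6 / 3925 = 821.2 m³.
Wasting from the return line (neglecting effluent solids): Q_w = V·X / (θ_c·X_r) = 821.2 × 2680 / (6.46 × 7020) = 48.53 m³/d.

Q_w ≈ 48.5 m³/d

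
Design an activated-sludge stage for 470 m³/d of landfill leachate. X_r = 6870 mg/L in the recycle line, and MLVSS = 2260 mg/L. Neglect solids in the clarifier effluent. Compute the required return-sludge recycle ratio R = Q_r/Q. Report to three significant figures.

R ≈ 0.490

Solids balance on the clarifier gives (1+R)X = R·X_r, so R = X/(X_r − X) = 2260 / (6870 − 2260) = 0.4902.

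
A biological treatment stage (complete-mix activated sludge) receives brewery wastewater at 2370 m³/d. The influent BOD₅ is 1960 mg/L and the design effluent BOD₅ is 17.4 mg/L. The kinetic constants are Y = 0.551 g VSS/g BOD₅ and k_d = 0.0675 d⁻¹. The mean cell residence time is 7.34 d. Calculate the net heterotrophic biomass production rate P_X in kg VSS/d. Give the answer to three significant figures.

Observed yield with endogenous decay: Y_obs = Y / (1 + k_d·θ_c) = 0.551 / (1 + 0.0675 × 7.34) = 0.551 / 1.495 = 0.3685 g VSS/g BOD₅.
ΔS = 1960 − 17.4 = 1943 mg/L, so the substrate removal rate is 2370 × 1943/1000 = 4604 kg BOD₅/d.
Net biomass production P_X = Y_obs × Q·(S₀ − S) = 0.3685 × 4604 = 1696 kg VSS/d.

P_X ≈ 1700 kg VSS/d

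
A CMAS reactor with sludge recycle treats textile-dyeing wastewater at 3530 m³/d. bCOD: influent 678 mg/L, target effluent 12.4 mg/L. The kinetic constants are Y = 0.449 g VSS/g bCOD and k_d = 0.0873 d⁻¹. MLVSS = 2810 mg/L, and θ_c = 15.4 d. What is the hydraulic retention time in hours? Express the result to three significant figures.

Steady-state biomass mass balance: V·X·(1 + k_d·θ_c) = Y·Q·(S₀ − S)·θ_c, so V = 0.449 × 3530 × (678 − 12.4) × 15.4 / [2810 × (1 + 0.0873 × 15.4)] = 1.62×10^7 / 6588 = 2466 m³.
Hydraulic retention time τ = V/Q = 2466 / 3530 = 0.6986 d = 16.77 h.

τ ≈ 16.8 h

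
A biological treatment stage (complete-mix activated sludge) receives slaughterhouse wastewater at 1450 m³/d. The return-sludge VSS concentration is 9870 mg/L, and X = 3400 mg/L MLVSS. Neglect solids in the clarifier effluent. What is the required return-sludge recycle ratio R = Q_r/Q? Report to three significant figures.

R = Q_r/Q = X/(X_r − X) = 3400 / (9870 − 3400) = 0.5255.

R ≈ 0.526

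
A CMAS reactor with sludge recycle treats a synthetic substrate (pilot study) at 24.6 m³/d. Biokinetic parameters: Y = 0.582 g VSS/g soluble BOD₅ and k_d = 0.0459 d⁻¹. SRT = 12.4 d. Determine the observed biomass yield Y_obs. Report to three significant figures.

Y_obs ≈ 0.371 g VSS/g soluble BOD₅

Correct the yield for decay: Y_obs = Y/(1 + k_d θ_c) = 0.582 / (1 + 0.0459 × 12.4) = 0.582 / 1.569 = 0.3709.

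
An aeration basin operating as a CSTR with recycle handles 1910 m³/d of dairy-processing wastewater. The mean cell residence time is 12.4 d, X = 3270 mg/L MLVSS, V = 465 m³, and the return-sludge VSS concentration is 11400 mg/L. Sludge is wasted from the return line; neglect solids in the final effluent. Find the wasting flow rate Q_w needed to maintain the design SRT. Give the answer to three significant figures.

Q_w ≈ 10.8 m³/d

Wasting from the return line (neglecting effluent solids): Q_w = V·X / (θ_c·X_r) = 465.0 × 3270 / (12.4 × 11400) = 10.76 m³/d.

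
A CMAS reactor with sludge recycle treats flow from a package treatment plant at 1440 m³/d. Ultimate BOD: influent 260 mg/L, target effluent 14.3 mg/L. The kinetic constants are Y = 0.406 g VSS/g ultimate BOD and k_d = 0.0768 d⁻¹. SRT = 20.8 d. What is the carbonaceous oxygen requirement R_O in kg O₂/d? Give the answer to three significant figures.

R_O ≈ 275 kg O₂/d

The observed yield is Y_obs = Y/(1 + k_d·θ_c) = 0.406 / (1 + 0.0768 × 20.8) = 0.406 / 2.597 = 0.1563 g VSS per g ultimate BOD removed.
Mass of ultimate BOD removed per day: Q(S₀ − S) = 1440 × 245.7 g/m³ = 353.8 kg/d.
P_X = Y_obs·Q·(S₀ − S) = 0.1563 × 353.8 = 55.30 kg VSS/d.
R_O = Q·ΔS − 1.42 P_X = 353.8 − 78.53 = 275.3 kg O₂/d.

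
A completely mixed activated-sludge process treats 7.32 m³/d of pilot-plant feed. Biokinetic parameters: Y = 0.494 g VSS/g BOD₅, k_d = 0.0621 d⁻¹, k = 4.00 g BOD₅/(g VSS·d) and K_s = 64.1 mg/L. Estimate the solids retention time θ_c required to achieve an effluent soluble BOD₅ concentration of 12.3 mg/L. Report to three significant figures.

θ_c ≈ 3.91 d

Specific growth rate at S = 12.3 mg/L: μ = YkS/(K_s+S) = 0.494·4.00·12.3/(64.1+12.3) = 0.3181 d⁻¹.
Then 1/θ_c = μ − k_d = 0.3181 − 0.0621 = 0.2560 d⁻¹, giving θ_c = 3.906 d.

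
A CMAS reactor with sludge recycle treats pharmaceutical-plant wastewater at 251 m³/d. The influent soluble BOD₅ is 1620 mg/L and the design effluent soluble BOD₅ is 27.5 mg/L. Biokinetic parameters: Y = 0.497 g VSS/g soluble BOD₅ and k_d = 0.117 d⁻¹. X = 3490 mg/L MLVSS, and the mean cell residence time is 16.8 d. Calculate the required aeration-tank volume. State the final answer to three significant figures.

Steady-state biomass mass balance: V·X·(1 + k_d·θ_c) = Y·Q·(S₀ − S)·θ_c, so V = 0.497 × 251 × (1620 − 27.5) × 16.8 / [3490 × (1 + 0.117 × 16.8)] = 3.34×10^6 / 10350 = 322.5 m³.

V ≈ 322 m³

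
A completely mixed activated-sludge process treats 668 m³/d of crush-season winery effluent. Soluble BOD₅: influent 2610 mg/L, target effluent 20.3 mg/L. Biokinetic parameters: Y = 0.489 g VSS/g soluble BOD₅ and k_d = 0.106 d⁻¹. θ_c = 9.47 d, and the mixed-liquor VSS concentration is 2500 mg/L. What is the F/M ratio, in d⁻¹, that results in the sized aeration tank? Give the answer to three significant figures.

From the SRT design equation V = Y Q (S₀−S) θ_c / [X (1 + k_d θ_c)] = 0.489 × 668 × (2610 − 20.3) × 9.47 / [2500 × (1 + 0.106 × 9.47)] = 8.01×10^6 / 5010 = 1599 m³.
Food-to-microorganism ratio F/M = Q S₀ / (V X) = 668 × 2610 / (1599 × 2500) = 0.4361 d⁻¹.

F/M ≈ 0.436 d⁻¹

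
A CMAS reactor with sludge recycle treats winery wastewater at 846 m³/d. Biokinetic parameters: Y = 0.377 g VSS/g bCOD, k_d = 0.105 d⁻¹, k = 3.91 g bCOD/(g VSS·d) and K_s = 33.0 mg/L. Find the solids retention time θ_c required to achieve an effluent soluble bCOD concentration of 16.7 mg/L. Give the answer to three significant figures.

At the target effluent, Y k S/(K_s+S) = 0.377×3.91×16.7/49.70 = 0.4953 d⁻¹.
Then 1/θ_c = μ − k_d = 0.4953 − 0.105 = 0.3903 d⁻¹, giving θ_c = 2.562 d.

θ_c ≈ 2.56 d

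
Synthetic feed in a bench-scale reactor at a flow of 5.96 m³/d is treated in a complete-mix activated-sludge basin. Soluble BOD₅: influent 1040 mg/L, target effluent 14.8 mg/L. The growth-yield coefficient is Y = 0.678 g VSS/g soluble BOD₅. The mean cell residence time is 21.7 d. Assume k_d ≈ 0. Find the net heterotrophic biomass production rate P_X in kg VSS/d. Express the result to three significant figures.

P_X ≈ 4.14 kg VSS/d

Since k_d ≈ 0, Y_obs = Y = 0.678 g VSS/g soluble BOD₅.
Substrate removed = Q·(S₀ − S) = 5.96 m³/d × (1040 − 14.8) g/m³ = 6.11×10^3 g/d = 6.110 kg/d.
So the net sludge growth is P_X = 0.6780 × 6.110 = 4.143 kg VSS/d.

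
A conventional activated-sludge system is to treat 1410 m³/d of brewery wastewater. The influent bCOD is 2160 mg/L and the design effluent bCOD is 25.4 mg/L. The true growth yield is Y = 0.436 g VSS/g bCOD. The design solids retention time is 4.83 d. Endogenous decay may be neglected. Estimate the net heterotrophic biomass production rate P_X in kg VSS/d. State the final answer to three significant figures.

P_X ≈ 1310 kg VSS/d

With endogenous decay neglected, the observed yield equals the true yield: Y_obs = Y = 0.436 g VSS/g bCOD.
Substrate removed = Q·(S₀ − S) = 1410 m³/d × (2160 − 25.4) g/m³ = 3.01×10^6 g/d = 3010 kg/d.
P_X = Y_obs · Q(S₀ − S) = 0.4360 × 3010 = 1312 kg VSS/d.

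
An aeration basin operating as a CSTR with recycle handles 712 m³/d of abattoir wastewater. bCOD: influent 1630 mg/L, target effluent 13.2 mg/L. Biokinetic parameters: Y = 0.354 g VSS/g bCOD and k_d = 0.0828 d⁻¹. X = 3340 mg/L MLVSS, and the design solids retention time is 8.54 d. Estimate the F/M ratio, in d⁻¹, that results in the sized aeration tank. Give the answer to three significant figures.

F/M ≈ 0.569 d⁻¹

Steady-state biomass mass balance: V·X·(1 + k_d·θ_c) = Y·Q·(S₀ − S)·θ_c, so V = 0.354 × 712 × (1630 − 13.2) × 8.54 / [3340 × (1 + 0.0828 × 8.54)] = 3.48×10^6 / 5702 = 610.4 m³.
F/M = applied load / biomass = Q·S₀/(V·X) = 712 × 1630 / (610.4 × 3340) = 0.5693 d⁻¹.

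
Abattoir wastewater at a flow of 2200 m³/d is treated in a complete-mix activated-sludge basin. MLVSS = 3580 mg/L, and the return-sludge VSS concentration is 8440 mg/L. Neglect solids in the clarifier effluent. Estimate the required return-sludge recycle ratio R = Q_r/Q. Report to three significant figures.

R ≈ 0.737

R = Q_r/Q = X/(X_r − X) = 3580 / (8440 − 3580) = 0.7366.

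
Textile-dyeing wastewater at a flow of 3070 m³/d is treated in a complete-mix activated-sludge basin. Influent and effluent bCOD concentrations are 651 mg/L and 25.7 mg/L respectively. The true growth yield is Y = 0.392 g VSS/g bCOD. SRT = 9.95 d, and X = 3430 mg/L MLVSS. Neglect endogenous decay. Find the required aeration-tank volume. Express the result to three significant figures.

With k_d = 0 the design equation reduces to V = Y Q (S₀−S) θ_c / X = 0.392 × 3070 × (651 − 25.7) × 9.95 / 3430 = 2183 m³.

V ≈ 2180 m³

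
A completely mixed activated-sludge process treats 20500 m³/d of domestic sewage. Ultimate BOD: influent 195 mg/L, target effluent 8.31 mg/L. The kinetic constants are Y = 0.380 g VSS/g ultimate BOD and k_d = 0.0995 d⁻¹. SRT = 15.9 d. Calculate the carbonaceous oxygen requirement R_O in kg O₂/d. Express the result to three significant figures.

R_O ≈ 3030 kg O₂/d

Correct the yield for decay: Y_obs = Y/(1 + k_d θ_c) = 0.380 / (1 + 0.0995 × 15.9) = 0.380 / 2.582 = 0.1472.
ΔS = 195 − 8.31 = 186.7 mg/L, so the substrate removal rate is 20500 × 186.7/1000 = 3827 kg ultimate BOD/d.
Biomass synthesised: P_X = Y_obs × 3827 = 563.2 kg VSS/d.
R_O = Q·(S₀ − S) − 1.42·P_X = 3827 − 1.42 × 563.2 = 3027 kg O₂/d.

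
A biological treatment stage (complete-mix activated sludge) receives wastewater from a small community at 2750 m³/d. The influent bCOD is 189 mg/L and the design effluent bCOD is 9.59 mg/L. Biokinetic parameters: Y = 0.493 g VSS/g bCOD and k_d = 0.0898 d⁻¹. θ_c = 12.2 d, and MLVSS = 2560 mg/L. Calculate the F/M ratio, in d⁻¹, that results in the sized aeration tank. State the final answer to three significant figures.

F/M ≈ 0.367 d⁻¹

Steady-state biomass mass balance: V·X·(1 + k_d·θ_c) = Y·Q·(S₀ − S)·θ_c, so V = 0.493 × 2750 × (189 − 9.59) × 12.2 / [2560 × (1 + 0.0898 × 12.2)] = 2.97×10^6 / 5365 = 553.2 m³.
F/M = applied load / biomass = Q·S₀/(V·X) = 2750 × 189 / (553.2 × 2560) = 0.3670 d⁻¹.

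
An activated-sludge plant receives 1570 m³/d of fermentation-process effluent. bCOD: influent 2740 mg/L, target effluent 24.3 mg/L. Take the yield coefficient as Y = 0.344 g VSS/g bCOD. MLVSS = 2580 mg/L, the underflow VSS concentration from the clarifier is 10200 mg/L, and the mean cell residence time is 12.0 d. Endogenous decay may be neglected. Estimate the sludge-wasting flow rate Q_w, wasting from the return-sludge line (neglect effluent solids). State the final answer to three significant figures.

With k_d = 0 the design equation reduces to V = Y Q (S₀−S) θ_c / X = 0.344 × 1570 × (2740 − 24.3) × 12.0 / 2580 = 6822 m³.
θ_c = V·X/(Q_w·X_r) when wasting from the recycle, so Q_w = V·X/(θ_c·X_r) = 6822 × 2580 / (12.0 × 10200) = 143.8 m³/d.

Q_w ≈ 144 m³/d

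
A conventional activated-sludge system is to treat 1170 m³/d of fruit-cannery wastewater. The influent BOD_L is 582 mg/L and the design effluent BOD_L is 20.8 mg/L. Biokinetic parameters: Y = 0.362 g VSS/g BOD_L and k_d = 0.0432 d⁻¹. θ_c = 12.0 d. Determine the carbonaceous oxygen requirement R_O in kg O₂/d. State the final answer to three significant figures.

R_O ≈ 434 kg O₂/d

Correct the yield for decay: Y_obs = Y/(1 + k_d θ_c) = 0.362 / (1 + 0.0432 × 12.0) = 0.362 / 1.518 = 0.2384.
Mass of BOD_L removed per day: Q(S₀ − S) = 1170 × 561.2 g/m³ = 656.6 kg/d.
P_X = Y_obs·Q·(S₀ − S) = 0.2384 × 656.6 = 156.5 kg VSS/d.
R_O = Q·(S₀ − S) − 1.42·P_X = 656.6 − 1.42 × 156.5 = 434.3 kg O₂/d.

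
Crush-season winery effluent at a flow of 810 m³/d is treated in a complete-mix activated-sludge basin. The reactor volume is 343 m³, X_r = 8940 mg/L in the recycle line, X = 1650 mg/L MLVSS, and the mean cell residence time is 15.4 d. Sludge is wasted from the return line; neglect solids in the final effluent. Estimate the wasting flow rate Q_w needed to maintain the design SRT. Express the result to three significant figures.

Q_w ≈ 4.11 m³/d

Wasting from the return line (neglecting effluent solids): Q_w = V·X / (θ_c·X_r) = 343.0 × 1650 / (15.4 × 8940) = 4.111 m³/d.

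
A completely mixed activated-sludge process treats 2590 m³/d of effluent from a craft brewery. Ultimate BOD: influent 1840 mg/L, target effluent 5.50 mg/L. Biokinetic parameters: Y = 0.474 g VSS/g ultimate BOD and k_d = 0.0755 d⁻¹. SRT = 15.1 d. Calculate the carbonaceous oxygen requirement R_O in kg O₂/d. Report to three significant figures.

R_O ≈ 3260 kg O₂/d

The observed yield is Y_obs = Y/(1 + k_d·θ_c) = 0.474 / (1 + 0.0755 × 15.1) = 0.474 / 2.140 = 0.2215 g VSS per g ultimate BOD removed.
Q·(S₀ − S) = 2590 × (1840 − 5.50) × 10⁻³ = 4751 kg/d removed.
Net sludge production P_X = 0.2215 × 4751 = 1052 kg VSS/d.
R_O = Q·ΔS − 1.42 P_X = 4751 − 1494 = 3257 kg O₂/d.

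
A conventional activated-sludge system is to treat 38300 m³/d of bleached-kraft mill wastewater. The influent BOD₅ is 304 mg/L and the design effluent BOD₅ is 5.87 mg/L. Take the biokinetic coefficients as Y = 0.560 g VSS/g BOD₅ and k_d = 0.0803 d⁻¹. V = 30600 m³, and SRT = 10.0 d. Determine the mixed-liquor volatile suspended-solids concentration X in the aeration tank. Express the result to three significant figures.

From V·X·(1 + k_d·θ_c) = Y·Q·(S₀ − S)·θ_c: X = 0.560 × 38300 × (304 − 5.87) × 10.0 / [30600 × (1 + 0.0803 × 10.0)] = 1159 mg/L.

X ≈ 1160 mg/L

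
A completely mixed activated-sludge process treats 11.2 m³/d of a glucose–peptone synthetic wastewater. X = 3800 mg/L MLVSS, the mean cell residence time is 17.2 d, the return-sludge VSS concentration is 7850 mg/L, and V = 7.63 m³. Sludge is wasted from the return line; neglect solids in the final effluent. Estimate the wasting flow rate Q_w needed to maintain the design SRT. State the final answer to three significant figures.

Q_w ≈ 0.215 m³/d

θ_c = V·X/(Q_w·X_r) when wasting from the recycle, so Q_w = V·X/(θ_c·X_r) = 7.630 × 3800 / (17.2 × 7850) = 0.2147 m³/d.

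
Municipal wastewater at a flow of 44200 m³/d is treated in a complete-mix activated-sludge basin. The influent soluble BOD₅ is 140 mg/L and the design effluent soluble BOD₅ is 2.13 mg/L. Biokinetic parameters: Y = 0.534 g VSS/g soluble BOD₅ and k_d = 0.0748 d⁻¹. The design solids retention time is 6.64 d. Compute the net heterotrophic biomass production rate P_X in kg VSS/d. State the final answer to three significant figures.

Y_obs = Y / (1 + k_d θ_c) = 0.534 / (1 + 0.0748 × 6.64) = 0.534 / 1.497 = 0.3568.
ΔS = 140 − 2.13 = 137.9 mg/L, so the substrate removal rate is 44200 × 137.9/1000 = 6094 kg soluble BOD₅/d.
Net biomass production P_X = Y_obs × Q·(S₀ − S) = 0.3568 × 6094 = 2174 kg VSS/d.

P_X ≈ 2170 kg VSS/d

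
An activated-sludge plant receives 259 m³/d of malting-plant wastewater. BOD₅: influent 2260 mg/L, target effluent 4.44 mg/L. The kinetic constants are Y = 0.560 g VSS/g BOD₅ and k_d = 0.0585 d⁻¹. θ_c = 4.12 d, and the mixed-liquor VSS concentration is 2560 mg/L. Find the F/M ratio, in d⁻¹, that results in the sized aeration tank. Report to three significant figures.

Rearranging the biomass balance for a CMAS with decay, V = Y·Q·ΔS·θ_c / [X·(1+k_d θ_c)] = 0.560 × 259 × (2260 − 4.44) × 4.12 / [2560 × (1 + 0.0585 × 4.12)] = 1.35×10^6 / 3177 = 424.2 m³.
F/M = applied load / biomass = Q·S₀/(V·X) = 259 × 2260 / (424.2 × 2560) = 0.5389 d⁻¹.

F/M ≈ 0.539 d⁻¹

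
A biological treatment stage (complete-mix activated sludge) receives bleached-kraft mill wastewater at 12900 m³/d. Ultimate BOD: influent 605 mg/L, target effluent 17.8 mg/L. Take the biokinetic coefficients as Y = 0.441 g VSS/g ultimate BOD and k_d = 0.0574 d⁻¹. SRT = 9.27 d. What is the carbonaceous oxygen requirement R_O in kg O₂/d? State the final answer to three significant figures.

R_O ≈ 4480 kg O₂/d

Observed yield with endogenous decay: Y_obs = Y / (1 + k_d·θ_c) = 0.441 / (1 + 0.0574 × 9.27) = 0.441 / 1.532 = 0.2878 g VSS/g ultimate BOD.
Substrate removed = Q·(S₀ − S) = 12900 m³/d × (605 − 17.8) g/m³ = 7.57×10^6 g/d = 7575 kg/d.
Biomass synthesised: P_X = Y_obs × 7575 = 2180 kg VSS/d.
R_O = Q·ΔS − 1.42 P_X = 7575 − 3096 = 4479 kg O₂/d.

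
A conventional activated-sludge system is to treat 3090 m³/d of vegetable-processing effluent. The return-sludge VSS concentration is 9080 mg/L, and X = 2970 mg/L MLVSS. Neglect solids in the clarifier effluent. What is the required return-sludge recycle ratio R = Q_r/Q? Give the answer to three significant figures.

R ≈ 0.486

Mass balance around the secondary clarifier (neglecting effluent solids): R = X / (X_r − X) = 2970 / (9080 − 2970) = 0.4861.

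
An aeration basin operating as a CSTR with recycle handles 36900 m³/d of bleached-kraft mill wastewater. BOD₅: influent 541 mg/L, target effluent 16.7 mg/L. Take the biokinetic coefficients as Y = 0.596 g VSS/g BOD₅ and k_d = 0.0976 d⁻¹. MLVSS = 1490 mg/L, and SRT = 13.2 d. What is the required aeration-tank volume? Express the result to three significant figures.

V ≈ 44600 m³

Rearranging the biomass balance for a CMAS with decay, V = Y·Q·ΔS·θ_c / [X·(1+k_d θ_c)] = 0.596 × 36900 × (541 − 16.7) × 13.2 / [1490 × (1 + 0.0976 × 13.2)] = 1.52×10^8 / 3410 = 44640 m³.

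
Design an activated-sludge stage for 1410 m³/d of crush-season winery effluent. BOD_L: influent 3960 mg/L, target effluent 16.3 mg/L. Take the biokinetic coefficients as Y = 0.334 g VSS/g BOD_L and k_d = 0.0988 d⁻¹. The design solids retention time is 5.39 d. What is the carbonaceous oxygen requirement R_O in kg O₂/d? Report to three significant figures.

R_O ≈ 3840 kg O₂/d

Correct the yield for decay: Y_obs = Y/(1 + k_d θ_c) = 0.334 / (1 + 0.0988 × 5.39) = 0.334 / 1.533 = 0.2179.
ΔS = 3960 − 16.3 = 3944 mg/L, so the substrate removal rate is 1410 × 3944/1000 = 5561 kg BOD_L/d.
Net sludge production P_X = 0.2179 × 5561 = 1212 kg VSS/d.
Carbonaceous O₂ demand = substrate oxidised − cell-mass equivalent = 5561 − 1.42 × 1212 = 3840 kg O₂/d.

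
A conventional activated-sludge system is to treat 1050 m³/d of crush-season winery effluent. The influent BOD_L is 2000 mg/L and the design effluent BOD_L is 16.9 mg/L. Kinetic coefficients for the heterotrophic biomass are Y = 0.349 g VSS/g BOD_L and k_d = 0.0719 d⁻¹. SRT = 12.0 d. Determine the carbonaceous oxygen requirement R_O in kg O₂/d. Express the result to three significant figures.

Correct the yield for decay: Y_obs = Y/(1 + k_d θ_c) = 0.349 / (1 + 0.0719 × 12.0) = 0.349 / 1.863 = 0.1874.
Substrate removed = Q·(S₀ − S) = 1050 m³/d × (2000 − 16.9) g/m³ = 2.08×10^6 g/d = 2082 kg/d.
Biomass synthesised: P_X = Y_obs × 2082 = 390.1 kg VSS/d.
R_O = Q·ΔS − 1.42 P_X = 2082 − 554.0 = 1528 kg O₂/d.

R_O ≈ 1530 kg O₂/d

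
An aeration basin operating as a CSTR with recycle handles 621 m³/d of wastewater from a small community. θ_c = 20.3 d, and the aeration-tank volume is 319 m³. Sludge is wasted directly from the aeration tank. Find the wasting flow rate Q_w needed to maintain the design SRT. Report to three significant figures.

Q_w ≈ 15.7 m³/d

Wasting from the aeration tank: Q_w = V / θ_c = 319.0 / 20.3 = 15.71 m³/d.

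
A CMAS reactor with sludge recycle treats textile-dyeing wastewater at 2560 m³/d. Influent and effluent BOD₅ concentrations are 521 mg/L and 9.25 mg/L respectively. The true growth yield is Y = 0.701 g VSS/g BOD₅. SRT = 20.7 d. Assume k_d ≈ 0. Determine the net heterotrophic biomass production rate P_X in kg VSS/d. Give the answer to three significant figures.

P_X ≈ 918 kg VSS/d

With endogenous decay neglected, the observed yield equals the true yield: Y_obs = Y = 0.701 g VSS/g BOD₅.
Q·(S₀ − S) = 2560 × (521 − 9.25) × 10⁻³ = 1310 kg/d removed.
Net biomass production P_X = Y_obs × Q·(S₀ − S) = 0.7010 × 1310 = 918.4 kg VSS/d.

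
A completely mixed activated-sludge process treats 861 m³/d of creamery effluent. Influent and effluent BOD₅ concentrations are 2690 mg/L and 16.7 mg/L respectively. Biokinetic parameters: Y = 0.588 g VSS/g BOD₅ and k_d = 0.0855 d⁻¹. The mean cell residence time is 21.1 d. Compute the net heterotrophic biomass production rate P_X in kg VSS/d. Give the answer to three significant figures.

Correct the yield for decay: Y_obs = Y/(1 + k_d θ_c) = 0.588 / (1 + 0.0855 × 21.1) = 0.588 / 2.804 = 0.2097.
Q·(S₀ − S) = 861 × (2690 − 16.7) × 10⁻³ = 2302 kg/d removed.
Net biomass production P_X = Y_obs × Q·(S₀ − S) = 0.2097 × 2302 = 482.7 kg VSS/d.

P_X ≈ 483 kg VSS/d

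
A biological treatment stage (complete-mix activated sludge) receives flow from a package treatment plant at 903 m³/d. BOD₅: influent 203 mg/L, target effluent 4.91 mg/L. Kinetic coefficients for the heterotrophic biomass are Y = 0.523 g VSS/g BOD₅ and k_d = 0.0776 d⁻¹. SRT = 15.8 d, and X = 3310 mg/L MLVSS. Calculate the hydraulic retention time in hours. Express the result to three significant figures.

τ ≈ 5.33 h

Rearranging the biomass balance for a CMAS with decay, V = Y·Q·ΔS·θ_c / [X·(1+k_d θ_c)] = 0.523 × 903 × (203 − 4.91) × 15.8 / [3310 × (1 + 0.0776 × 15.8)] = 1.48×10^6 / 7368 = 200.6 m³.
Hydraulic retention time τ = V/Q = 200.6 / 903 = 0.2222 d = 5.332 h.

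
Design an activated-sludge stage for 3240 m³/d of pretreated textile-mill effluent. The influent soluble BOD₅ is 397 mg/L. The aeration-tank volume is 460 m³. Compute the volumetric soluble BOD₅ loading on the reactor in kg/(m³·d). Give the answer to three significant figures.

L_v ≈ 2.80 kg soluble BOD₅/(m³·d)

Volumetric loading L_v = Q·S₀ / V = 3240 × 397 g/m³ / 460.0 m³ = 2796 g/(m³·d) = 2.796 kg soluble BOD₅/(m³·d).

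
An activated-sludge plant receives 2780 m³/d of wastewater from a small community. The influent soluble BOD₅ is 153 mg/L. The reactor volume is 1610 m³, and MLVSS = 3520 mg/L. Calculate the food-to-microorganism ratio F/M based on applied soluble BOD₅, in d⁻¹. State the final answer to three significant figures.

F/M ≈ 0.0751 d⁻¹

F/M = applied load / biomass = Q·S₀/(V·X) = 2780 × 153 / (1610 × 3520) = 0.07505 d⁻¹.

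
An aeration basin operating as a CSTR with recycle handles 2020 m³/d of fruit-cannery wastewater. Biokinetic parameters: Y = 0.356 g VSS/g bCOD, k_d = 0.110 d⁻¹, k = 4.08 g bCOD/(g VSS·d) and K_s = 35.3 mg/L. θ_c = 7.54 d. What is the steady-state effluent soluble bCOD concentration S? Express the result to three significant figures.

S ≈ 7.08 mg/L

For a completely mixed reactor with recycle the Lawrence–McCarty relation gives S = K_s·(1 + k_d·θ_c) / [θ_c·(Y·k − k_d) − 1] = 35.3 × (1 + 0.110 × 7.54) / [7.54 × (0.356 × 4.08 − 0.110) − 1] = 64.58 / 9.122 = 7.079 mg/L.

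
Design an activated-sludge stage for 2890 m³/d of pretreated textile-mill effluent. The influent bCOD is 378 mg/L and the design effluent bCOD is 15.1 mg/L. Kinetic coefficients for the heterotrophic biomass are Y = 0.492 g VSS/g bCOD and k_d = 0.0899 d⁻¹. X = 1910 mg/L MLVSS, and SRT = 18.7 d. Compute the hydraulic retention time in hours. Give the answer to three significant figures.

Rearranging the biomass balance for a CMAS with decay, V = Y·Q·ΔS·θ_c / [X·(1+k_d θ_c)] = 0.492 × 2890 × (378 − 15.1) × 18.7 / [1910 × (1 + 0.0899 × 18.7)] = 9.65×10^6 / 5121 = 1884 m³.
τ = V/Q = 1884/2890 = 0.6520 d, or 15.65 h.

τ ≈ 15.6 h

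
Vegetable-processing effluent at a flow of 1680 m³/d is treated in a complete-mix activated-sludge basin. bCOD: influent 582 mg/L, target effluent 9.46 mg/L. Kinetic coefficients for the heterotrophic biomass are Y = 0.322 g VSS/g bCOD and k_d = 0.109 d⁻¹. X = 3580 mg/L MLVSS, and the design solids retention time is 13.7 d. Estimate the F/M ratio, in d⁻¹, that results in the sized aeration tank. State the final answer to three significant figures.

F/M ≈ 0.575 d⁻¹

Rearranging the biomass balance for a CMAS with decay, V = Y·Q·ΔS·θ_c / [X·(1+k_d θ_c)] = 0.322 × 1680 × (582 − 9.46) × 13.7 / [3580 × (1 + 0.109 × 13.7)] = 4.24×10^6 / 8926 = 475.4 m³.
F/M = Q·S₀ / (V·X) = 1680 × 582 / (475.4 × 3580) = 0.5745 g bCOD·(g VSS·d)⁻¹.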